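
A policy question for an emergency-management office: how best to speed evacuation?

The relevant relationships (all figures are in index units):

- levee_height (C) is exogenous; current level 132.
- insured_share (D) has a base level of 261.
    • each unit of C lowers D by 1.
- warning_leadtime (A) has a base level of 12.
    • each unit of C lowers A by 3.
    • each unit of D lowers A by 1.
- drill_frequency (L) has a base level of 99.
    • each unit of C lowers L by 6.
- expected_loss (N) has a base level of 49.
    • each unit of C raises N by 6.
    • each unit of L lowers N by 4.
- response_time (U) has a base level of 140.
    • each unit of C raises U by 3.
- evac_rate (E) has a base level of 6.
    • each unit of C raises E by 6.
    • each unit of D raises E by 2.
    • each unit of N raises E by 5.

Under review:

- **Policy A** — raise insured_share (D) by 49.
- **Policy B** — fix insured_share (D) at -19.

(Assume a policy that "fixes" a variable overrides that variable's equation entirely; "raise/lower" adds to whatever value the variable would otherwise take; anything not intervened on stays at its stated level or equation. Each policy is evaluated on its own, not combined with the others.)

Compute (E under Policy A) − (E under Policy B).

394

Policy A (D + 49):
  C = 132
  D = 261 − 132 (+49 from intervention) = 178
  L = 99 − 6·132 = -693
  N = 49 + 6·132 − 4·(-693) = 3613
  E = 6 + 6·132 + 2·178 + 5·3613 = 19219
Policy B (D := -19):
  C = 132
  D = -19
  L = 99 − 6·132 = -693
  N = 49 + 6·132 − 4·(-693) = 3613
  E = 6 + 6·132 + 2·(-19) + 5·3613 = 18825
E: 19219 − 18825 = 394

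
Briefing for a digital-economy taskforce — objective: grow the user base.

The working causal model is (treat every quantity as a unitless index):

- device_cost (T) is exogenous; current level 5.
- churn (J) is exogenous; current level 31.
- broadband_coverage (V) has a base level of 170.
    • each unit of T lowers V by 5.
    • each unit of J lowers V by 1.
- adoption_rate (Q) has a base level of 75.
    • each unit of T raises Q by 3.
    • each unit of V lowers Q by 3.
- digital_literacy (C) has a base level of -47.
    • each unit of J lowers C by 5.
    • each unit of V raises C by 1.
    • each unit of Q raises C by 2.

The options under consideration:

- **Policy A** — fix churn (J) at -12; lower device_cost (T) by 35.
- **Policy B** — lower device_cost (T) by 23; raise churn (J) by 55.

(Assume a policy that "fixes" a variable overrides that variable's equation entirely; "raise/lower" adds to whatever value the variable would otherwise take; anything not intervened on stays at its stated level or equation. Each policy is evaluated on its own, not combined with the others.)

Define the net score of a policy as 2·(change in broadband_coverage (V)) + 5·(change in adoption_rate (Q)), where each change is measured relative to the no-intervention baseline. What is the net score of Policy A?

-3359

Baseline:
  T = 5
  J = 31
  V = 170 − 5·5 − 31 = 114
  Q = 75 + 3·5 − 3·114 = -252
Policy A (J := -12, T − 35):
  T = 5 − 35 = -30
  J = -12
  V = 170 − 5·(-30) − (-12) = 332
  Q = 75 + 3·(-30) − 3·332 = -1011
ΔV = 332 − 114 = 218; ΔQ = -1011 − (-252) = -759
Score = 2·218 + 5·(-759) = -3359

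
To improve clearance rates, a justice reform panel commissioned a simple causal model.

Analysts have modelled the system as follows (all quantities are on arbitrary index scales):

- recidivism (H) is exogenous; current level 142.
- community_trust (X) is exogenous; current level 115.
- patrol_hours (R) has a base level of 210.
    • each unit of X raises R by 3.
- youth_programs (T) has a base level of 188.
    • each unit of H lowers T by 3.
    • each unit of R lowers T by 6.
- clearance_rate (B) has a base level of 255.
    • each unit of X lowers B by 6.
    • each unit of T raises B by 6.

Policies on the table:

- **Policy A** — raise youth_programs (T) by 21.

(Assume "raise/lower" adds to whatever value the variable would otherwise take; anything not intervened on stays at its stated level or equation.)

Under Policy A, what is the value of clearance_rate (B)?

Policy A (T + 21):
  H = 142
  X = 115
  R = 210 + 3·115 = 555
  T = 188 − 3·142 − 6·555 (+21 from intervention) = -3547
  B = 255 − 6·115 + 6·(-3547) = -21717

-21717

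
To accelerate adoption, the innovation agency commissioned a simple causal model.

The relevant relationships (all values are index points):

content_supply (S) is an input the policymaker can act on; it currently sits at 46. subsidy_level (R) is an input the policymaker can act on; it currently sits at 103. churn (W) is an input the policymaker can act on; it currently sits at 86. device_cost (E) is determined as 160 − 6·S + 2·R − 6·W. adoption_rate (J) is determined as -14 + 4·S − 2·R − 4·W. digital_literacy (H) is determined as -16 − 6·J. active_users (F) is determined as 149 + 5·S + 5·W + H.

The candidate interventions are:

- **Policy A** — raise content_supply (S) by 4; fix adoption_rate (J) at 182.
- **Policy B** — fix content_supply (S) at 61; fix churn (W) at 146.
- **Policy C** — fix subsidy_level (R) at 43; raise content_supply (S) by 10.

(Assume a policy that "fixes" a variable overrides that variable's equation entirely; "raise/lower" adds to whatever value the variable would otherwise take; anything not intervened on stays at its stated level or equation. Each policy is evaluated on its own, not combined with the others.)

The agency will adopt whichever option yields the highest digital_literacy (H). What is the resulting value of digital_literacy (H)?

Policy A (S + 4, J := 182):
  S = 46 + 4 = 50
  R = 103
  W = 86
  J = 182
  H = -16 − 6·182 = -1108
Policy B (S := 61, W := 146):
  S = 61
  R = 103
  W = 146
  J = -14 + 4·61 − 2·103 − 4·146 = -560
  H = -16 − 6·(-560) = 3344
Policy C (R := 43, S + 10):
  S = 46 + 10 = 56
  R = 43
  W = 86
  J = -14 + 4·56 − 2·43 − 4·86 = -220
  H = -16 − 6·(-220) = 1304
Comparing — Policy A: H=-1108, Policy B: H=3344, Policy C: H=1304. Highest is 3344 (Policy B).

3344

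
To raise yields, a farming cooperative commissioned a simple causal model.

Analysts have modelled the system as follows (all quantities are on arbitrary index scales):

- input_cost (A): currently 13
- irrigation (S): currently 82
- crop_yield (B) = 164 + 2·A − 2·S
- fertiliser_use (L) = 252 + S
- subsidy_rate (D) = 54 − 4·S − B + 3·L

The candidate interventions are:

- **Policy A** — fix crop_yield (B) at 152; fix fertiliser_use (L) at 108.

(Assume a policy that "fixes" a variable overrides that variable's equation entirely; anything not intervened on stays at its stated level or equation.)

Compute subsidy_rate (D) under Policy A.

-102

Policy A (B := 152, L := 108):
  A = 13
  S = 82
  B = 152
  L = 108
  D = 54 − 4·82 − 152 + 3·108 = -102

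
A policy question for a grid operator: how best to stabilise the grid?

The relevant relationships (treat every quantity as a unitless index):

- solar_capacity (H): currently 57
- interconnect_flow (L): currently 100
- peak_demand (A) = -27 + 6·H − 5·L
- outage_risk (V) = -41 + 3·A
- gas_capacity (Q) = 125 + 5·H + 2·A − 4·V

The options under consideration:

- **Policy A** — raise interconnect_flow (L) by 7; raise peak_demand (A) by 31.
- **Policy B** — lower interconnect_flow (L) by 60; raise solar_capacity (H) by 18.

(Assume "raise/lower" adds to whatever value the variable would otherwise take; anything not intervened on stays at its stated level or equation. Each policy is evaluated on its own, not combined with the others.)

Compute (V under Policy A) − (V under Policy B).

Policy A (L + 7, A + 31):
  H = 57
  L = 100 + 7 = 107
  A = -27 + 6·57 − 5·107 (+31 from intervention) = -189
  V = -41 + 3·(-189) = -608
Policy B (L − 60, H + 18):
  H = 57 + 18 = 75
  L = 100 − 60 = 40
  A = -27 + 6·75 − 5·40 = 223
  V = -41 + 3·223 = 628
V: -608 − 628 = -1236

-1236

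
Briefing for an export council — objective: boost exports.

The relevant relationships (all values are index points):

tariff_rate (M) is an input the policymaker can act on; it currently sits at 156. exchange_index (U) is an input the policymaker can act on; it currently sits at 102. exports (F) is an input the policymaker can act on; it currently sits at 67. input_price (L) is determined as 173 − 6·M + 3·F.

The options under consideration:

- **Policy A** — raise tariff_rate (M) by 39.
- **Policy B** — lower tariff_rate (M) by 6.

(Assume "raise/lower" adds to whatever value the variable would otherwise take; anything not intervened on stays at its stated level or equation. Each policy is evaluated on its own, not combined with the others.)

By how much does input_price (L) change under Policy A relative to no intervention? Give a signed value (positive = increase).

Baseline:
  M = 156
  F = 67
  L = 173 − 6·156 + 3·67 = -562
Policy A (M + 39):
  M = 156 + 39 = 195
  F = 67
  L = 173 − 6·195 + 3·67 = -796
Change in L: -796 − (-562) = -234

-234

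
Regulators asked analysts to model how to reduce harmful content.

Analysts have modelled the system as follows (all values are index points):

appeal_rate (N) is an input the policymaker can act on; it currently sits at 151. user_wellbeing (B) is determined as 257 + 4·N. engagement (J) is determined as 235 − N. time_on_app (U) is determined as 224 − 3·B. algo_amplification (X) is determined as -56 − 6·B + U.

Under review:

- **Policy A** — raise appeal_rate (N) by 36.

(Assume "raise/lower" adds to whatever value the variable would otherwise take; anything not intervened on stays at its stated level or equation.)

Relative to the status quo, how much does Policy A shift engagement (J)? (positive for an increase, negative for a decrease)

-36

Baseline:
  N = 151
  J = 235 − 151 = 84
Policy A (N + 36):
  N = 151 + 36 = 187
  J = 235 − 187 = 48
Change in J: 48 − 84 = -36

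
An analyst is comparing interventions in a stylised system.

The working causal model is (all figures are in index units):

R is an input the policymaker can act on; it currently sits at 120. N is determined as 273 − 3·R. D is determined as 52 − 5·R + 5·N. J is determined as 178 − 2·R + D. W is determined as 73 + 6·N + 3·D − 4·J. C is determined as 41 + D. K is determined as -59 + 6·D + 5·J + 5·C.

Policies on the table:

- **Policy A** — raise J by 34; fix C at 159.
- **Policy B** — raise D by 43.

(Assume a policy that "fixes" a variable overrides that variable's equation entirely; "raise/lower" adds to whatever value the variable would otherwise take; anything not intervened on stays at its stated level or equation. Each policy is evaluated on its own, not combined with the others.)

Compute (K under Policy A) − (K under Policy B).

4987

Policy A (J + 34, C := 159):
  R = 120
  N = 273 − 3·120 = -87
  D = 52 − 5·120 + 5·(-87) = -983
  J = 178 − 2·120 + (-983) (+34 from intervention) = -1011
  C = 159
  K = -59 + 6·(-983) + 5·(-1011) + 5·159 = -10217
Policy B (D + 43):
  R = 120
  N = 273 − 3·120 = -87
  D = 52 − 5·120 + 5·(-87) (+43 from intervention) = -940
  J = 178 − 2·120 + (-940) = -1002
  C = 41 + (-940) = -899
  K = -59 + 6·(-940) + 5·(-1002) + 5·(-899) = -15204
K: -10217 − (-15204) = 4987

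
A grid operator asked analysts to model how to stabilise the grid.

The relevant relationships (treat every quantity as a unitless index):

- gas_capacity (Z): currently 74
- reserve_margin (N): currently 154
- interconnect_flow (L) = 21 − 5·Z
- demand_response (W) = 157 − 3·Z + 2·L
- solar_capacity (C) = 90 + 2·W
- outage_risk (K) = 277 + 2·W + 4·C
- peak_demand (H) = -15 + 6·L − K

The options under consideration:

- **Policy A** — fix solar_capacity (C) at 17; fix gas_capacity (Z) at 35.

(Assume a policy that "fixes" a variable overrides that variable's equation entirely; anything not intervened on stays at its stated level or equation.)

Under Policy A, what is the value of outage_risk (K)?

Policy A (C := 17, Z := 35):
  Z = 35
  L = 21 − 5·35 = -154
  W = 157 − 3·35 + 2·(-154) = -256
  C = 17
  K = 277 + 2·(-256) + 4·17 = -167

-167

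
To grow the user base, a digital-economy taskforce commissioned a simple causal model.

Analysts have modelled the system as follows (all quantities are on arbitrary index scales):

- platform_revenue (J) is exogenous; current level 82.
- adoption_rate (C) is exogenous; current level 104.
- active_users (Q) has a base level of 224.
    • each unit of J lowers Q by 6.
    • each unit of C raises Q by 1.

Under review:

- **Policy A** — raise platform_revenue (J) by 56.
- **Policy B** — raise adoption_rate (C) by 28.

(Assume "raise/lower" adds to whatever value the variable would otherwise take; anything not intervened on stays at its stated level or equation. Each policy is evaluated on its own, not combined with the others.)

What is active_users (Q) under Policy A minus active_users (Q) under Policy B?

-364

Policy A (J + 56):
  J = 82 + 56 = 138
  C = 104
  Q = 224 − 6·138 + 104 = -500
Policy B (C + 28):
  J = 82
  C = 104 + 28 = 132
  Q = 224 − 6·82 + 132 = -136
Q: -500 − (-136) = -364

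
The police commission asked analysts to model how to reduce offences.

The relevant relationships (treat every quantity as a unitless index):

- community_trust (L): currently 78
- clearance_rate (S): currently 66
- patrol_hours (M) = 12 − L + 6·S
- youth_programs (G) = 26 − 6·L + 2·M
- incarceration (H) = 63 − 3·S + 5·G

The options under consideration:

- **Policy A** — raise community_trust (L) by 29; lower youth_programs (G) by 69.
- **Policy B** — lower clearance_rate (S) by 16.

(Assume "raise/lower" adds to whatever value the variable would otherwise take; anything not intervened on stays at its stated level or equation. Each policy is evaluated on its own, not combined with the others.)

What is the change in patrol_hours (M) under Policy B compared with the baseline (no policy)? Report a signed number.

Baseline:
  L = 78
  S = 66
  M = 12 − 78 + 6·66 = 330
Policy B (S − 16):
  L = 78
  S = 66 − 16 = 50
  M = 12 − 78 + 6·50 = 234
Change in M: 234 − 330 = -96

-96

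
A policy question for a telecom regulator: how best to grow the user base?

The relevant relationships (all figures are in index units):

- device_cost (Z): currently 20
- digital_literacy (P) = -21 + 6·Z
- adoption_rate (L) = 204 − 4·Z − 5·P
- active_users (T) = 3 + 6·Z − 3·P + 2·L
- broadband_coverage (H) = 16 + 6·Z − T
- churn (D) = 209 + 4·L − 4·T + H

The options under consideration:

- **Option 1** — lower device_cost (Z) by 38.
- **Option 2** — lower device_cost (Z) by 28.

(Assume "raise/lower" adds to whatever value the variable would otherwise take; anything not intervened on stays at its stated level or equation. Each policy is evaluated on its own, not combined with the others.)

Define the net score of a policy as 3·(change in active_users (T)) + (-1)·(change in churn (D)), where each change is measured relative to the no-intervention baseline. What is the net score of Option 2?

14280

Baseline:
  Z = 20
  P = -21 + 6·20 = 99
  L = 204 − 4·20 − 5·99 = -371
  T = 3 + 6·20 − 3·99 + 2·(-371) = -916
  H = 16 + 6·20 − (-916) = 1052
  D = 209 + 4·(-371) − 4·(-916) + 1052 = 3441
Option 2 (Z − 28):
  Z = 20 − 28 = -8
  P = -21 + 6·(-8) = -69
  L = 204 − 4·(-8) − 5·(-69) = 581
  T = 3 + 6·(-8) − 3·(-69) + 2·581 = 1324
  H = 16 + 6·(-8) − 1324 = -1356
  D = 209 + 4·581 − 4·1324 + (-1356) = -4119
ΔT = 1324 − (-916) = 2240; ΔD = -4119 − 3441 = -7560
Score = 3·2240 + (-1)·(-7560) = 14280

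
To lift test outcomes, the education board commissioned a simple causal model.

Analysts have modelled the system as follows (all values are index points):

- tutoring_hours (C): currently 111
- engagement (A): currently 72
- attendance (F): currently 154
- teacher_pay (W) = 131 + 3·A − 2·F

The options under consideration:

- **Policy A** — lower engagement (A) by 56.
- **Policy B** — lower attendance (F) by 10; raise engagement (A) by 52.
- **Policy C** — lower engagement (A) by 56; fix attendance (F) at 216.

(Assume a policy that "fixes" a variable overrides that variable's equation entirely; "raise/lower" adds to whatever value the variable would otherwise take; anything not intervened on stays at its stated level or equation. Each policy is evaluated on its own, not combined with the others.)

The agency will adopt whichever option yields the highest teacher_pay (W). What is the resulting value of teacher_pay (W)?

215

Policy A (A − 56):
  A = 72 − 56 = 16
  F = 154
  W = 131 + 3·16 − 2·154 = -129
Policy B (F − 10, A + 52):
  A = 72 + 52 = 124
  F = 154 − 10 = 144
  W = 131 + 3·124 − 2·144 = 215
Policy C (A − 56, F := 216):
  A = 72 − 56 = 16
  F = 216
  W = 131 + 3·16 − 2·216 = -253
Comparing — Policy A: W=-129, Policy B: W=215, Policy C: W=-253. Highest is 215 (Policy B).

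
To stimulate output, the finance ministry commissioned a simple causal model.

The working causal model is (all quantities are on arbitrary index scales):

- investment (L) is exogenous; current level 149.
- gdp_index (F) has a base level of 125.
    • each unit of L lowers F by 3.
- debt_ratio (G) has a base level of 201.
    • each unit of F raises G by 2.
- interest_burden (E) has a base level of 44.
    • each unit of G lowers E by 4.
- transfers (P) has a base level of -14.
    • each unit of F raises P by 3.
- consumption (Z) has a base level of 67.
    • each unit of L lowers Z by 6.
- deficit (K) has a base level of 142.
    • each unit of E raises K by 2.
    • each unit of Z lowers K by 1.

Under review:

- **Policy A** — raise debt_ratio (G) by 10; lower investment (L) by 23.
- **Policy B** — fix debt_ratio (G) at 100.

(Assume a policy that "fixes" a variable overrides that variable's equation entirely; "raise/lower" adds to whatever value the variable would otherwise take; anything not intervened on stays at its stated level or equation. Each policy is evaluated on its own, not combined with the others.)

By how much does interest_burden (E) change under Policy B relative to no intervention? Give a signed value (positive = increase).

-2172

Baseline:
  L = 149
  F = 125 − 3·149 = -322
  G = 201 + 2·(-322) = -443
  E = 44 − 4·(-443) = 1816
Policy B (G := 100):
  L = 149
  F = 125 − 3·149 = -322
  G = 100
  E = 44 − 4·100 = -356
Change in E: -356 − 1816 = -2172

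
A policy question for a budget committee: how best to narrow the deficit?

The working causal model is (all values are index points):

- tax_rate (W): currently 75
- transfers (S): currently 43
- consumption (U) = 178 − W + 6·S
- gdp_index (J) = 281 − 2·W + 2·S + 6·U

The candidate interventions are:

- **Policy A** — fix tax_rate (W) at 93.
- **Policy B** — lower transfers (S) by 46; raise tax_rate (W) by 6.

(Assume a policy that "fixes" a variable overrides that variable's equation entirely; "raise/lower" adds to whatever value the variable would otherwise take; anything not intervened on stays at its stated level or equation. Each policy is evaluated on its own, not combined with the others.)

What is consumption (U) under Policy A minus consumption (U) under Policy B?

264

Policy A (W := 93):
  W = 93
  S = 43
  U = 178 − 93 + 6·43 = 343
Policy B (S − 46, W + 6):
  W = 75 + 6 = 81
  S = 43 − 46 = -3
  U = 178 − 81 + 6·(-3) = 79
U: 343 − 79 = 264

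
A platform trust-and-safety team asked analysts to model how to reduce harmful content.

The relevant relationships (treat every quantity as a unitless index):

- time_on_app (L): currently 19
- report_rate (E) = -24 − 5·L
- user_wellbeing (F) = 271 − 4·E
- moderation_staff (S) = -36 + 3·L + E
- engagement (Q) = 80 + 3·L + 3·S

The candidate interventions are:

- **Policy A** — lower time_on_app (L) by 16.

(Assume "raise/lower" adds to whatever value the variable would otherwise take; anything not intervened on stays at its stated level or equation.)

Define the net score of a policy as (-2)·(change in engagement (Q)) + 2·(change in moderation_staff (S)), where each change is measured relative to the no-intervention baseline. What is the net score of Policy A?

Baseline:
  L = 19
  E = -24 − 5·19 = -119
  S = -36 + 3·19 + (-119) = -98
  Q = 80 + 3·19 + 3·(-98) = -157
Policy A (L − 16):
  L = 19 − 16 = 3
  E = -24 − 5·3 = -39
  S = -36 + 3·3 + (-39) = -66
  Q = 80 + 3·3 + 3·(-66) = -109
ΔQ = -109 − (-157) = 48; ΔS = -66 − (-98) = 32
Score = (-2)·48 + 2·32 = -32

-32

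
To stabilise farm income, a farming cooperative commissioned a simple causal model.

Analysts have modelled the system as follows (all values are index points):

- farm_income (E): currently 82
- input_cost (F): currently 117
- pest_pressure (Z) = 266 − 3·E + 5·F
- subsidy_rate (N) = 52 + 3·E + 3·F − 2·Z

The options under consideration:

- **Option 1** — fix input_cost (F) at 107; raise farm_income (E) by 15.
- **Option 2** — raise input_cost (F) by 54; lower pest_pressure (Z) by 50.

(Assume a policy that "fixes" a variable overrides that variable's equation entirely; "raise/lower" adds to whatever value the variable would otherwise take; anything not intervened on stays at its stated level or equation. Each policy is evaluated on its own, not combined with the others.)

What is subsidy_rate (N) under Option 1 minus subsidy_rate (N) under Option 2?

483

Option 1 (F := 107, E + 15):
  E = 82 + 15 = 97
  F = 107
  Z = 266 − 3·97 + 5·107 = 510
  N = 52 + 3·97 + 3·107 − 2·510 = -356
Option 2 (F + 54, Z − 50):
  E = 82
  F = 117 + 54 = 171
  Z = 266 − 3·82 + 5·171 (−50 from intervention) = 825
  N = 52 + 3·82 + 3·171 − 2·825 = -839
N: -356 − (-839) = 483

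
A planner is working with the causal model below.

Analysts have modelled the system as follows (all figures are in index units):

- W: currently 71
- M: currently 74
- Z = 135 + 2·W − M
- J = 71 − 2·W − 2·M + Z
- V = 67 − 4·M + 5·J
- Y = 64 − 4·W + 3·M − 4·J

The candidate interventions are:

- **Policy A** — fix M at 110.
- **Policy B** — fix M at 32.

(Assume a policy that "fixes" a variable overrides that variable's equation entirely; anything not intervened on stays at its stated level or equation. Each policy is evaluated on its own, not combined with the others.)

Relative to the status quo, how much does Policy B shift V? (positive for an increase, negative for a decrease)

Baseline:
  W = 71
  M = 74
  Z = 135 + 2·71 − 74 = 203
  J = 71 − 2·71 − 2·74 + 203 = -16
  V = 67 − 4·74 + 5·(-16) = -309
Policy B (M := 32):
  W = 71
  M = 32
  Z = 135 + 2·71 − 32 = 245
  J = 71 − 2·71 − 2·32 + 245 = 110
  V = 67 − 4·32 + 5·110 = 489
Change in V: 489 − (-309) = 798

798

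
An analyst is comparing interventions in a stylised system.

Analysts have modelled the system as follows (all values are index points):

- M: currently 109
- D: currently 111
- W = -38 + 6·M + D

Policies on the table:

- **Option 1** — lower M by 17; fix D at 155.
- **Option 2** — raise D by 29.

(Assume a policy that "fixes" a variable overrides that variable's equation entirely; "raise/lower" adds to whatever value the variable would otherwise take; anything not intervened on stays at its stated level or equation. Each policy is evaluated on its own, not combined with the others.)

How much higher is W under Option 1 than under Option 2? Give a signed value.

Option 1 (M − 17, D := 155):
  M = 109 − 17 = 92
  D = 155
  W = -38 + 6·92 + 155 = 669
Option 2 (D + 29):
  M = 109
  D = 111 + 29 = 140
  W = -38 + 6·109 + 140 = 756
W: 669 − 756 = -87

-87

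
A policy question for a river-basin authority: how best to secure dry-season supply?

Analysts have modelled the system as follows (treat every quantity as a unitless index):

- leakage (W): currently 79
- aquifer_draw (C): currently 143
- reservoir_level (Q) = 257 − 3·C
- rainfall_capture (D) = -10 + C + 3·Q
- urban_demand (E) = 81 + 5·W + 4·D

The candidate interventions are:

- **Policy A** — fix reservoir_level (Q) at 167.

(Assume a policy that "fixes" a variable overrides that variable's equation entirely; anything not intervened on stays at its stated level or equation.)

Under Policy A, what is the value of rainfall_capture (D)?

634

Policy A (Q := 167):
  C = 143
  Q = 167
  D = -10 + 143 + 3·167 = 634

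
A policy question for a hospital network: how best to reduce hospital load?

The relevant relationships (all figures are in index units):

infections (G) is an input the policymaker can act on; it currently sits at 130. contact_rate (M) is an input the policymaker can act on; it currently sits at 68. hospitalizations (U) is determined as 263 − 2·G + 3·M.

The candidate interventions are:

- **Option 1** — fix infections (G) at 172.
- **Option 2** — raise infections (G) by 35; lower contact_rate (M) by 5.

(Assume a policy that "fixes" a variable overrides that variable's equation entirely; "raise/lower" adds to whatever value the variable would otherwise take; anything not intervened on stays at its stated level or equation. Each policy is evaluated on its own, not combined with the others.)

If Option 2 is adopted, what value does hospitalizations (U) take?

Option 2 (G + 35, M − 5):
  G = 130 + 35 = 165
  M = 68 − 5 = 63
  U = 263 − 2·165 + 3·63 = 122

122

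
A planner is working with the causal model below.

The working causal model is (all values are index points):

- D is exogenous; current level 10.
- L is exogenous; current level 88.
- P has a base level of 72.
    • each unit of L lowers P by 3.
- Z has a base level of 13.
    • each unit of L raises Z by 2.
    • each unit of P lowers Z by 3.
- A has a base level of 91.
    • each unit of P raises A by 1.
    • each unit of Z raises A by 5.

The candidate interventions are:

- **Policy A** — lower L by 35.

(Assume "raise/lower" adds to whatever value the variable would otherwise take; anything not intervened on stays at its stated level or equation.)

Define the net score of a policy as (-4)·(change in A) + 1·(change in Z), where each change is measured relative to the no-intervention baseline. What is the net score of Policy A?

6895

Baseline:
  L = 88
  P = 72 − 3·88 = -192
  Z = 13 + 2·88 − 3·(-192) = 765
  A = 91 + (-192) + 5·765 = 3724
Policy A (L − 35):
  L = 88 − 35 = 53
  P = 72 − 3·53 = -87
  Z = 13 + 2·53 − 3·(-87) = 380
  A = 91 + (-87) + 5·380 = 1904
ΔA = 1904 − 3724 = -1820; ΔZ = 380 − 765 = -385
Score = (-4)·(-1820) + 1·(-385) = 6895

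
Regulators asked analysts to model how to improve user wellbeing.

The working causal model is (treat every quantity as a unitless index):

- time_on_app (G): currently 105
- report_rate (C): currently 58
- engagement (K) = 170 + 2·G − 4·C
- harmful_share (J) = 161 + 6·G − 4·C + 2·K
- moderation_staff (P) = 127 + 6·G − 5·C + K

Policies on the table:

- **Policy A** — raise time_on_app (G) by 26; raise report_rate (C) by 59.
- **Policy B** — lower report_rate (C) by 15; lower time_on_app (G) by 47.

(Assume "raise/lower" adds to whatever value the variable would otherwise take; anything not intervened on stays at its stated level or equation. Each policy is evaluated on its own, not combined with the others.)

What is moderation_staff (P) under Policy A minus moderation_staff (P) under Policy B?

-82

Policy A (G + 26, C + 59):
  G = 105 + 26 = 131
  C = 58 + 59 = 117
  K = 170 + 2·131 − 4·117 = -36
  P = 127 + 6·131 − 5·117 + (-36) = 292
Policy B (C − 15, G − 47):
  G = 105 − 47 = 58
  C = 58 − 15 = 43
  K = 170 + 2·58 − 4·43 = 114
  P = 127 + 6·58 − 5·43 + 114 = 374
P: 292 − 374 = -82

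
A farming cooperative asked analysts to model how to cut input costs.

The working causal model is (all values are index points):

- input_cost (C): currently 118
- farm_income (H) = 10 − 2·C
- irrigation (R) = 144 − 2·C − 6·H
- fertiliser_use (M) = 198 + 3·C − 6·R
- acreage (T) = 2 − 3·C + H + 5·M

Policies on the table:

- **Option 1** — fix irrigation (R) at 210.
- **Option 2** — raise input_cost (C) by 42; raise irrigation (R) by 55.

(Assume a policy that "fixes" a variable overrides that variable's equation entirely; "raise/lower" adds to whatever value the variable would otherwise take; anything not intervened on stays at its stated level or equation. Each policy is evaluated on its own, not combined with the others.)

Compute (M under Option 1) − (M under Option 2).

Option 1 (R := 210):
  C = 118
  H = 10 − 2·118 = -226
  R = 210
  M = 198 + 3·118 − 6·210 = -708
Option 2 (C + 42, R + 55):
  C = 118 + 42 = 160
  H = 10 − 2·160 = -310
  R = 144 − 2·160 − 6·(-310) (+55 from intervention) = 1739
  M = 198 + 3·160 − 6·1739 = -9756
M: -708 − (-9756) = 9048

9048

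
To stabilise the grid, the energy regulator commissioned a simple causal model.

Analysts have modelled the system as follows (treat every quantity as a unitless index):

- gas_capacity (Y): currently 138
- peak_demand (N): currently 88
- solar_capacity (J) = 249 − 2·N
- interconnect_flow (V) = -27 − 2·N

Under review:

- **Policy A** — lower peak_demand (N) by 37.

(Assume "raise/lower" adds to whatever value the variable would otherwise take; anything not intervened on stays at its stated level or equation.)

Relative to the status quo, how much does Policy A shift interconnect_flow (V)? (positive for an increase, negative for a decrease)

Baseline:
  N = 88
  V = -27 − 2·88 = -203
Policy A (N − 37):
  N = 88 − 37 = 51
  V = -27 − 2·51 = -129
Change in V: -129 − (-203) = 74

74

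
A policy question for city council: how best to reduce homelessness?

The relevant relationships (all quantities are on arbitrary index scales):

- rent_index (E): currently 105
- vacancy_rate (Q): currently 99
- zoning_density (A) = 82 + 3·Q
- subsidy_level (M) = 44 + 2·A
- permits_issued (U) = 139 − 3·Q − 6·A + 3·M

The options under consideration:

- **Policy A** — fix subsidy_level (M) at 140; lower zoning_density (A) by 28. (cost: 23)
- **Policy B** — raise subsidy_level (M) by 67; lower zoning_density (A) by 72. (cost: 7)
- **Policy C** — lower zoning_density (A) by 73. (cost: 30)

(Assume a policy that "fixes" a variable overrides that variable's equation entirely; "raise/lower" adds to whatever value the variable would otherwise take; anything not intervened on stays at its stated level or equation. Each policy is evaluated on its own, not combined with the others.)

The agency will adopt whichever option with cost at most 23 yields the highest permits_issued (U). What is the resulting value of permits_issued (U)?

175

Policy A (M := 140, A − 28):
  Q = 99
  A = 82 + 3·99 (−28 from intervention) = 351
  M = 140
  U = 139 − 3·99 − 6·351 + 3·140 = -1844
Policy B (M + 67, A − 72):
  Q = 99
  A = 82 + 3·99 (−72 from intervention) = 307
  M = 44 + 2·307 (+67 from intervention) = 725
  U = 139 − 3·99 − 6·307 + 3·725 = 175
Comparing — Policy A: U=-1844, Policy B: U=175. Highest is 175 (Policy B).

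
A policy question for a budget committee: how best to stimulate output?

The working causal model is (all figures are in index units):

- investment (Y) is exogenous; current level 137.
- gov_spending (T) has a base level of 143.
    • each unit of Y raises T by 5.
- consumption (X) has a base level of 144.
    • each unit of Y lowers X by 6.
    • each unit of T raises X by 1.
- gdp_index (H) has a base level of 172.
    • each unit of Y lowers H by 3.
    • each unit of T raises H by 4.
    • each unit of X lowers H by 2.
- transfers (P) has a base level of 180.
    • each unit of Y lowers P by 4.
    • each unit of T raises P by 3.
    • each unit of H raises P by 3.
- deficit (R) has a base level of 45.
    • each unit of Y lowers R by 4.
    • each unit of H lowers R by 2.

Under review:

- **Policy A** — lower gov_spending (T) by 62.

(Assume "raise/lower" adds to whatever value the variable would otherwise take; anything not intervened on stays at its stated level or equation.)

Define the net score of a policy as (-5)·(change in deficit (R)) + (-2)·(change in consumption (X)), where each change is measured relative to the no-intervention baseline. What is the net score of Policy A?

Baseline:
  Y = 137
  T = 143 + 5·137 = 828
  X = 144 − 6·137 + 828 = 150
  H = 172 − 3·137 + 4·828 − 2·150 = 2773
  R = 45 − 4·137 − 2·2773 = -6049
Policy A (T − 62):
  Y = 137
  T = 143 + 5·137 (−62 from intervention) = 766
  X = 144 − 6·137 + 766 = 88
  H = 172 − 3·137 + 4·766 − 2·88 = 2649
  R = 45 − 4·137 − 2·2649 = -5801
ΔR = -5801 − (-6049) = 248; ΔX = 88 − 150 = -62
Score = (-5)·248 + (-2)·(-62) = -1116

-1116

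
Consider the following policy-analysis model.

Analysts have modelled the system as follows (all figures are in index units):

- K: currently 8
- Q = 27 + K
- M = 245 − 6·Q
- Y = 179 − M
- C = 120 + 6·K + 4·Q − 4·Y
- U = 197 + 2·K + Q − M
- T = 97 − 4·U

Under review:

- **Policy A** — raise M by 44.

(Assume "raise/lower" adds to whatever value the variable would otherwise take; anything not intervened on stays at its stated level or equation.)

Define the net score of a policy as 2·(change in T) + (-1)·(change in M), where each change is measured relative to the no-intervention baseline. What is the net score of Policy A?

Baseline:
  K = 8
  Q = 27 + 8 = 35
  M = 245 − 6·35 = 35
  U = 197 + 2·8 + 35 − 35 = 213
  T = 97 − 4·213 = -755
Policy A (M + 44):
  K = 8
  Q = 27 + 8 = 35
  M = 245 − 6·35 (+44 from intervention) = 79
  U = 197 + 2·8 + 35 − 79 = 169
  T = 97 − 4·169 = -579
ΔT = -579 − (-755) = 176; ΔM = 79 − 35 = 44
Score = 2·176 + (-1)·44 = 308

308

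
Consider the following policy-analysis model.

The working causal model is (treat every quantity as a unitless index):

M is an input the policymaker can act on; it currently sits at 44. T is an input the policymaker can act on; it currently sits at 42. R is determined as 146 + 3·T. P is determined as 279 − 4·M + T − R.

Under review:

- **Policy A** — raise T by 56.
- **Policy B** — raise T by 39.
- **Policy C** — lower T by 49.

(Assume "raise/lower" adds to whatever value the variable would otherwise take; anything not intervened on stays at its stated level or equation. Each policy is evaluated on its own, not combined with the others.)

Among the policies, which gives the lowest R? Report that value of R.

Policy A (T + 56):
  T = 42 + 56 = 98
  R = 146 + 3·98 = 440
Policy B (T + 39):
  T = 42 + 39 = 81
  R = 146 + 3·81 = 389
Policy C (T − 49):
  T = 42 − 49 = -7
  R = 146 + 3·(-7) = 125
Comparing — Policy A: R=440, Policy B: R=389, Policy C: R=125. Lowest is 125 (Policy C).

125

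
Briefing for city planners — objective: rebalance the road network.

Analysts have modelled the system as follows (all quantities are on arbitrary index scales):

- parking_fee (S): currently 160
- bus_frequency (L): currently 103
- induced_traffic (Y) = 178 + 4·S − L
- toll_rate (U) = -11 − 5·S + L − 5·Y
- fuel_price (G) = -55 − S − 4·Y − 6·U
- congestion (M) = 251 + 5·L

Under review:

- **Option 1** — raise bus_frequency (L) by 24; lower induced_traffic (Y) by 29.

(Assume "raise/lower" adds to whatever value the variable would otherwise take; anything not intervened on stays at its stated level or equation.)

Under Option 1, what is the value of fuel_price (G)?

21101

Option 1 (L + 24, Y − 29):
  S = 160
  L = 103 + 24 = 127
  Y = 178 + 4·160 − 127 (−29 from intervention) = 662
  U = -11 − 5·160 + 127 − 5·662 = -3994
  G = -55 − 160 − 4·662 − 6·(-3994) = 21101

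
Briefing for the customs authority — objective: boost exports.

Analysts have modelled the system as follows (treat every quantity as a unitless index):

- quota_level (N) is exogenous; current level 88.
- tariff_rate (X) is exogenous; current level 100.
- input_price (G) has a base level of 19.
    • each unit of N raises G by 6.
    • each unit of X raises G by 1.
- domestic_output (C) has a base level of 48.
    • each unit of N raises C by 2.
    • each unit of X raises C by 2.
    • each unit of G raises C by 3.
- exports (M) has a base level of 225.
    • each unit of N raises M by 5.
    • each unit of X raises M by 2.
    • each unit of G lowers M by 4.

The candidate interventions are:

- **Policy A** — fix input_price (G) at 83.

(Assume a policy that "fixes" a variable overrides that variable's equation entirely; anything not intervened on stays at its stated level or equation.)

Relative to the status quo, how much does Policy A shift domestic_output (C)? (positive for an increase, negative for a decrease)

Baseline:
  N = 88
  X = 100
  G = 19 + 6·88 + 100 = 647
  C = 48 + 2·88 + 2·100 + 3·647 = 2365
Policy A (G := 83):
  N = 88
  X = 100
  G = 83
  C = 48 + 2·88 + 2·100 + 3·83 = 673
Change in C: 673 − 2365 = -1692

-1692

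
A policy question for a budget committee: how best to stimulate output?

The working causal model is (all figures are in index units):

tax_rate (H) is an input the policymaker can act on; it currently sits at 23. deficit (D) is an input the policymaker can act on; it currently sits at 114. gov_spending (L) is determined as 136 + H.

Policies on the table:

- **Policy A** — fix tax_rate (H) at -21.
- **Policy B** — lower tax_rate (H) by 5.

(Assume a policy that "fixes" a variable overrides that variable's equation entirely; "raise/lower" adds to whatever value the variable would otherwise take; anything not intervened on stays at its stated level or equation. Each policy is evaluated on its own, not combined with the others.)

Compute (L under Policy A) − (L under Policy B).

-39

Policy A (H := -21):
  H = -21
  L = 136 + (-21) = 115
Policy B (H − 5):
  H = 23 − 5 = 18
  L = 136 + 18 = 154
L: 115 − 154 = -39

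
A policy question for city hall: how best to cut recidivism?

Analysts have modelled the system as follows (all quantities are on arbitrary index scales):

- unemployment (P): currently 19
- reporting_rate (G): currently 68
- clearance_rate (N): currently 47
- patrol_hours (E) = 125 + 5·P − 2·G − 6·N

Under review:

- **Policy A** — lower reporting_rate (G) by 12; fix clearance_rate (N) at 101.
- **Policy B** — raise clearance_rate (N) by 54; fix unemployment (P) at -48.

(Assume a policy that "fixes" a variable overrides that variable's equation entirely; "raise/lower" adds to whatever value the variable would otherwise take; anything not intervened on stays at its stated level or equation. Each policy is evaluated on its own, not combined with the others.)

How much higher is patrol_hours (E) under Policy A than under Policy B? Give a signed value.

359

Policy A (G − 12, N := 101):
  P = 19
  G = 68 − 12 = 56
  N = 101
  E = 125 + 5·19 − 2·56 − 6·101 = -498
Policy B (N + 54, P := -48):
  P = -48
  G = 68
  N = 47 + 54 = 101
  E = 125 + 5·(-48) − 2·68 − 6·101 = -857
E: -498 − (-857) = 359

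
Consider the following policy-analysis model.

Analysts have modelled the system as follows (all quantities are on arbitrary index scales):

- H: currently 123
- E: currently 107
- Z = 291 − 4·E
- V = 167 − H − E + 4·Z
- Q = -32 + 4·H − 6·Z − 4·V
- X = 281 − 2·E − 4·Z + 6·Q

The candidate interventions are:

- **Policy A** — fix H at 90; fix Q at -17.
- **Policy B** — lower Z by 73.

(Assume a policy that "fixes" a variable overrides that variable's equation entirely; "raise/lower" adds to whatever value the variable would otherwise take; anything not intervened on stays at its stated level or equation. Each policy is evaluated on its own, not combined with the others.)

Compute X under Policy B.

Policy B (Z − 73):
  H = 123
  E = 107
  Z = 291 − 4·107 (−73 from intervention) = -210
  V = 167 − 123 − 107 + 4·(-210) = -903
  Q = -32 + 4·123 − 6·(-210) − 4·(-903) = 5332
  X = 281 − 2·107 − 4·(-210) + 6·5332 = 32899

32899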